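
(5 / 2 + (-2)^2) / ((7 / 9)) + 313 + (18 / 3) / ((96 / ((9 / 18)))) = 71991 / 224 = 321.39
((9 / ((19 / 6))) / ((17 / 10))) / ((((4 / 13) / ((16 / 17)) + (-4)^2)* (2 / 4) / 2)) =37440 / 91409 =0.41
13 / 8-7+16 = 10.62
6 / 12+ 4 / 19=27 / 38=0.71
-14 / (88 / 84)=-147 / 11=-13.36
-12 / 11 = -1.09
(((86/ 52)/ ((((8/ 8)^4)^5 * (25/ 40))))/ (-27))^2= 29584/ 3080025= 0.01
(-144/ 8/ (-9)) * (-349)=-698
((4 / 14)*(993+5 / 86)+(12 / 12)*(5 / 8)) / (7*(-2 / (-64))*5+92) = 304324 / 99631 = 3.05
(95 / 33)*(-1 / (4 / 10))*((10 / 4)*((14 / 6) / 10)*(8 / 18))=-3325 / 1782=-1.87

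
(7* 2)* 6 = 84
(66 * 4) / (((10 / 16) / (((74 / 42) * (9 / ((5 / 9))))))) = 2109888 / 175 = 12056.50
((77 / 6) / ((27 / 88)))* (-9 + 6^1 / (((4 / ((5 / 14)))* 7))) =-70543 / 189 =-373.24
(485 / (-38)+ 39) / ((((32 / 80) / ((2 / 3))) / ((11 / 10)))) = 10967 / 228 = 48.10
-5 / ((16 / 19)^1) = -95 / 16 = -5.94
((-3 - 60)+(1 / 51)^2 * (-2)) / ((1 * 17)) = -163865 / 44217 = -3.71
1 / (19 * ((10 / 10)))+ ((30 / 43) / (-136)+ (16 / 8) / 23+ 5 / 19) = 508069 / 1277788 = 0.40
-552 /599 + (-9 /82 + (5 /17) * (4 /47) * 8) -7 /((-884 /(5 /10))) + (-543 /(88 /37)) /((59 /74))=-380352847181003 /1324449776936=-287.18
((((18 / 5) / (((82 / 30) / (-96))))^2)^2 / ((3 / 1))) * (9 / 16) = 135413275557888 / 2825761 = 47920993.87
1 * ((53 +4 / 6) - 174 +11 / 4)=-1411 / 12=-117.58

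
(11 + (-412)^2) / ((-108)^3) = -56585 / 419904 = -0.13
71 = 71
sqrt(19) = 4.36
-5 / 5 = -1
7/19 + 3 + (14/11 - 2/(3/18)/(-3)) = 1806/209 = 8.64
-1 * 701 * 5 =-3505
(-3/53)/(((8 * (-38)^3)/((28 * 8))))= 21/727054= 0.00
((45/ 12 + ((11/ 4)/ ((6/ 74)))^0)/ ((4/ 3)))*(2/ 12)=19/ 32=0.59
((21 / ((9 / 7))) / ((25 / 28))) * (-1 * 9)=-4116 / 25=-164.64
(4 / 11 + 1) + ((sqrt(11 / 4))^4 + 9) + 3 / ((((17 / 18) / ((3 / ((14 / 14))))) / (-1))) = 25123 / 2992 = 8.40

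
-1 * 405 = -405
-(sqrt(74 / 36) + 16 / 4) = -4 -sqrt(74) / 6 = -5.43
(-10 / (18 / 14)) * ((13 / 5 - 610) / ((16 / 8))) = 21259 / 9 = 2362.11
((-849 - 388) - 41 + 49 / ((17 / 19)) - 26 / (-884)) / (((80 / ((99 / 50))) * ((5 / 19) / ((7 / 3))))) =-182534121 / 680000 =-268.43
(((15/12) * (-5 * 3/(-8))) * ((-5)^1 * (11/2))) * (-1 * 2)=4125/32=128.91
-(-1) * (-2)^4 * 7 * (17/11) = 1904/11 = 173.09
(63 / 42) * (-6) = -9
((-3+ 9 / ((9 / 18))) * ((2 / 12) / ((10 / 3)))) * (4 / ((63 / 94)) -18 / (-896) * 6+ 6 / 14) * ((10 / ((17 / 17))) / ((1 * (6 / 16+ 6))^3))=75080 / 397953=0.19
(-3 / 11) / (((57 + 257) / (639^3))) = -782751357 / 3454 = -226621.70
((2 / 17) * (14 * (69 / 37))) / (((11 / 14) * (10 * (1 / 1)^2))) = 13524 / 34595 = 0.39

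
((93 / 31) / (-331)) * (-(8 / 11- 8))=-240 / 3641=-0.07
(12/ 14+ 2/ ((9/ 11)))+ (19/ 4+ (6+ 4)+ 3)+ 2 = 5809/ 252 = 23.05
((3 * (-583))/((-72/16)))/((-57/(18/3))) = -2332/57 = -40.91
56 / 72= 0.78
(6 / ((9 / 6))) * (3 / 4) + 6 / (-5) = 9 / 5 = 1.80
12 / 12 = 1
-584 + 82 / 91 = -583.10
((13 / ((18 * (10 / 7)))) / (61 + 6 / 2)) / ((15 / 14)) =637 / 86400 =0.01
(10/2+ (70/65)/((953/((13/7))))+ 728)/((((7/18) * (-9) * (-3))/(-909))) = -60474558/953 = -63457.04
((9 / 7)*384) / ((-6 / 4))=-2304 / 7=-329.14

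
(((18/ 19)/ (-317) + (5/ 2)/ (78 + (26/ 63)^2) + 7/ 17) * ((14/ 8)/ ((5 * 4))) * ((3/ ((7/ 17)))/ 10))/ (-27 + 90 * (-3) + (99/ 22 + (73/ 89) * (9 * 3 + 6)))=-99692981807/ 941756904850112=-0.00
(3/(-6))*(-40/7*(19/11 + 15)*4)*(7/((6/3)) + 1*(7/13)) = 110400/143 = 772.03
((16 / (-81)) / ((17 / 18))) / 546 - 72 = -3007384 / 41769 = -72.00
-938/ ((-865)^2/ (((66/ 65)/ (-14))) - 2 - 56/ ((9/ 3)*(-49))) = 216678/ 2383096999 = 0.00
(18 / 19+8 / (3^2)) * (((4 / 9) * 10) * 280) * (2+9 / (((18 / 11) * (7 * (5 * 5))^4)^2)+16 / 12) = 530316654492187500607904 / 69622156329345703125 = 7617.07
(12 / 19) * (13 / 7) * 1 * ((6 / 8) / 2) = 117 / 266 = 0.44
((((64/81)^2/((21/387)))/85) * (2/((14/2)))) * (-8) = -2818048/9108855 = -0.31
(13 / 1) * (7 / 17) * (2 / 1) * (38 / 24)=1729 / 102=16.95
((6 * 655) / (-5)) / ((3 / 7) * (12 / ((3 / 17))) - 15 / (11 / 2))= -10087 / 339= -29.76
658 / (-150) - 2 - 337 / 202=-122033 / 15150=-8.05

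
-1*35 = -35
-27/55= -0.49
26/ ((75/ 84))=728/ 25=29.12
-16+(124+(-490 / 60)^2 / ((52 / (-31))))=127745 / 1872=68.24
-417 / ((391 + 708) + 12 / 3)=-417 / 1103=-0.38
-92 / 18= -46 / 9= -5.11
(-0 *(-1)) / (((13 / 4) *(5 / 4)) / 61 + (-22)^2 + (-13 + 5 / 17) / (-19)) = 0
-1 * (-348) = 348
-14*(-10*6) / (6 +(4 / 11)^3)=15972 / 115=138.89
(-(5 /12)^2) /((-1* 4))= 0.04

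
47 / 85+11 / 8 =1311 / 680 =1.93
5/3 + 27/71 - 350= -74114/213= -347.95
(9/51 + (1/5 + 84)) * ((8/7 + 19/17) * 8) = 1525.87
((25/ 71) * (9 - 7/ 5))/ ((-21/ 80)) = -15200/ 1491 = -10.19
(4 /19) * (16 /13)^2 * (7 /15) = 7168 /48165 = 0.15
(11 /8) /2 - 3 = -37 /16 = -2.31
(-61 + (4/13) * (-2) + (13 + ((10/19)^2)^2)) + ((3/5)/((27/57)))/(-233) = -287436076927/5921134635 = -48.54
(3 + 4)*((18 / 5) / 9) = 14 / 5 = 2.80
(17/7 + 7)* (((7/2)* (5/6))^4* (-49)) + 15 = -115496285/3456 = -33419.06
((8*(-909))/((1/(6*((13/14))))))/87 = -94536/203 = -465.69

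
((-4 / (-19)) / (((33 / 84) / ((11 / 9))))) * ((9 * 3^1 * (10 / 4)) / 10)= 84 / 19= 4.42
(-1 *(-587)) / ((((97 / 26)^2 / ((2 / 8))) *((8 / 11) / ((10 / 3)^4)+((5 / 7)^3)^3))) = 55043984534288750 / 283437759618053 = 194.20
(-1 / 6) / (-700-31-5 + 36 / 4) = 1 / 4362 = 0.00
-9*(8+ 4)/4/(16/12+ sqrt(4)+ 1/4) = -324/43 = -7.53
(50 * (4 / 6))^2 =10000 / 9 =1111.11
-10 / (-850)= 0.01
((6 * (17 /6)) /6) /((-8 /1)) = -17 /48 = -0.35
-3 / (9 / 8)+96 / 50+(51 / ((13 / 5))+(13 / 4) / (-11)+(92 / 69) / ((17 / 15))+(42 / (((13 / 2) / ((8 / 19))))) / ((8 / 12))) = 330214939 / 13856700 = 23.83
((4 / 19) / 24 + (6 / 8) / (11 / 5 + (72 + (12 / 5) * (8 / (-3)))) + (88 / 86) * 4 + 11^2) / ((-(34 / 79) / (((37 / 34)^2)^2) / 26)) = -266784766674092563 / 25167862674624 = -10600.22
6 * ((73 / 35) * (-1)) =-438 / 35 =-12.51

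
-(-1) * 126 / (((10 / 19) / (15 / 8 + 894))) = 8578899 / 40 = 214472.48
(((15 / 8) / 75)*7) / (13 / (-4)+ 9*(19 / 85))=-119 / 842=-0.14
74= 74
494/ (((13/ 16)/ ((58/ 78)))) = 17632/ 39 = 452.10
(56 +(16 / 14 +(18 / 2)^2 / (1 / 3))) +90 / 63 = 2111 / 7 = 301.57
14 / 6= 7 / 3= 2.33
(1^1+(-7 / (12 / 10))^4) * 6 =1501921 / 216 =6953.34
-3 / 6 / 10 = -1 / 20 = -0.05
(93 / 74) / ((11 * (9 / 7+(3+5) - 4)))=651 / 30118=0.02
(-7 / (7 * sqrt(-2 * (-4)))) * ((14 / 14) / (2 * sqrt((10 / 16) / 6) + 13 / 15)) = -195 * sqrt(2) / 301 + 75 * sqrt(30) / 602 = -0.23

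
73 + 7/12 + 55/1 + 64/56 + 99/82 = 450935/3444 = 130.93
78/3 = 26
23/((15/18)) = 138/5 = 27.60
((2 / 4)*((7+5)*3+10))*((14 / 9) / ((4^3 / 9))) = 161 / 32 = 5.03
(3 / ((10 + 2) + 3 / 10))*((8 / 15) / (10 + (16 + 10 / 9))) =12 / 2501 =0.00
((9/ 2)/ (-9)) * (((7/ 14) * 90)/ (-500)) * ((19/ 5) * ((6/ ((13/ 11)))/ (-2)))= -5643/ 13000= -0.43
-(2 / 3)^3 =-8 / 27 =-0.30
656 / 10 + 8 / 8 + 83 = 748 / 5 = 149.60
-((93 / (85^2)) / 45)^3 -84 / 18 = -5940104871123541 / 1272879615234375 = -4.67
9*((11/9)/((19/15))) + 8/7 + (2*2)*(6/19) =1475/133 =11.09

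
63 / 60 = 21 / 20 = 1.05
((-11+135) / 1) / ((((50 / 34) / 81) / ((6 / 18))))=2276.64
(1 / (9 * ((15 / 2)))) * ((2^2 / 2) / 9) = 4 / 1215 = 0.00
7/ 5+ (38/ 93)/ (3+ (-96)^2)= 6001759/ 4286835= 1.40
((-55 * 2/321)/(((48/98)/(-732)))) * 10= 1643950/321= 5121.34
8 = 8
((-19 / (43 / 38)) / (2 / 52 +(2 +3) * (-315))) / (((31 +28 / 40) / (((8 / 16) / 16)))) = 23465 / 2232703276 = 0.00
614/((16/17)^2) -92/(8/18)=62227/128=486.15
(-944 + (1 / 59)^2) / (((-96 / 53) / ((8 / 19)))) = 174161339 / 793668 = 219.44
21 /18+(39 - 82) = -251 /6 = -41.83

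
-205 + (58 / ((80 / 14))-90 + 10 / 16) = -11369 / 40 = -284.22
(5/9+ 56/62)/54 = 0.03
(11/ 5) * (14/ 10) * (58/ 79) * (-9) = -40194/ 1975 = -20.35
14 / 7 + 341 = 343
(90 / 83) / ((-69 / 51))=-1530 / 1909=-0.80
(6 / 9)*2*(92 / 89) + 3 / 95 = 35761 / 25365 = 1.41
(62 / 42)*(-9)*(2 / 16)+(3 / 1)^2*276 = 139011 / 56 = 2482.34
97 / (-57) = -97 / 57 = -1.70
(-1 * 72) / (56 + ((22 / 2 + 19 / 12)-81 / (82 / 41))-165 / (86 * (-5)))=-37152 / 14689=-2.53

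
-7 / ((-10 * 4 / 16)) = 14 / 5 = 2.80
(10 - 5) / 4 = 5 / 4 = 1.25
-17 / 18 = -0.94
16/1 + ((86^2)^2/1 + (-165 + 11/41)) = 2242727358/41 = 54700667.27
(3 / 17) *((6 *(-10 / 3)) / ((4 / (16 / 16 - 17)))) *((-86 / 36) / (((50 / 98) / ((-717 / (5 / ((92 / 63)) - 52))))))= -370629728 / 379865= -975.69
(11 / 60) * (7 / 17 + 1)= 22 / 85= 0.26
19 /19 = 1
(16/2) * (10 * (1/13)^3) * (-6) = -480/2197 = -0.22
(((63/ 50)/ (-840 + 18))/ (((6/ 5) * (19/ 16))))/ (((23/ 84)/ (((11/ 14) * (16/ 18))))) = -2464/ 898035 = -0.00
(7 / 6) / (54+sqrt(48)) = 21 / 956 - 7*sqrt(3) / 4302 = 0.02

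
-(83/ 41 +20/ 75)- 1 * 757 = -466964/ 615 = -759.29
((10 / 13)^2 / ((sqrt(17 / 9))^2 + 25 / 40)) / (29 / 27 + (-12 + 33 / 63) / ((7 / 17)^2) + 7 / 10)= -0.00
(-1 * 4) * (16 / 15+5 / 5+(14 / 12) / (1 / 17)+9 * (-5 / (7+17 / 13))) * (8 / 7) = -75.35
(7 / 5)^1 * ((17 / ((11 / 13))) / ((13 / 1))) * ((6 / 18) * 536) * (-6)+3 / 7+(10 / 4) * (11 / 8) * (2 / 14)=-14281951 / 6160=-2318.50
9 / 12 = 3 / 4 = 0.75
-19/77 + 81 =6218/77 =80.75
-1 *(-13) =13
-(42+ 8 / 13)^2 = -306916 / 169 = -1816.07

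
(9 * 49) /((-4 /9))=-3969 /4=-992.25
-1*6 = -6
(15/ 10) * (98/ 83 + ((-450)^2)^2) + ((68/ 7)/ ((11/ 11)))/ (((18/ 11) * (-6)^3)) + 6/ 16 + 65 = 61509375067.12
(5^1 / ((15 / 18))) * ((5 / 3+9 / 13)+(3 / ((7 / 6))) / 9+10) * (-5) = -34520 / 91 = -379.34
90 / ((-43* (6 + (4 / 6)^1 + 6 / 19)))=-2565 / 8557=-0.30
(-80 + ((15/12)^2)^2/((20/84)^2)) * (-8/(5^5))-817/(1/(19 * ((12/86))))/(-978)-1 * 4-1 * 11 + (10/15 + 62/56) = -10.92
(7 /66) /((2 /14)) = 49 /66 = 0.74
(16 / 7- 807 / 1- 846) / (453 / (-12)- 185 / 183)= 8458260 / 198611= 42.59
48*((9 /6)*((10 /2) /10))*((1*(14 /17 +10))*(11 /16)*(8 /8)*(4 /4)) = 4554 /17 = 267.88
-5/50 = -1/10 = -0.10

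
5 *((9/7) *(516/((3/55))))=425700/7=60814.29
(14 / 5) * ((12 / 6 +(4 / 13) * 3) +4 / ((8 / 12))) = 1624 / 65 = 24.98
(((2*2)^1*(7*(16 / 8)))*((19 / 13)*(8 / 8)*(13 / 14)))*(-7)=-532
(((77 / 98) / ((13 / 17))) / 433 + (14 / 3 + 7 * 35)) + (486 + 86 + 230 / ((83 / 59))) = 19331552393 / 19622694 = 985.16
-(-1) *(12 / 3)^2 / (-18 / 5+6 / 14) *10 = -5600 / 111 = -50.45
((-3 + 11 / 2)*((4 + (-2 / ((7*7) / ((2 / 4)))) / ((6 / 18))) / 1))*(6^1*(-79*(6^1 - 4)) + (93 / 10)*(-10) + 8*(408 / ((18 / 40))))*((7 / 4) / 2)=17984705 / 336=53525.91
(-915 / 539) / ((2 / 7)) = -915 / 154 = -5.94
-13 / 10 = -1.30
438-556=-118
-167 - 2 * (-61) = -45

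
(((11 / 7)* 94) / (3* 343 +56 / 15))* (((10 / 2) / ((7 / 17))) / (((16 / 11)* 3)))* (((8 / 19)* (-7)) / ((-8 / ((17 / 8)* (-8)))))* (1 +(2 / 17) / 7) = -292453975 / 115376968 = -2.53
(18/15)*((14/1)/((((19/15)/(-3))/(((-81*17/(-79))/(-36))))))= 19.27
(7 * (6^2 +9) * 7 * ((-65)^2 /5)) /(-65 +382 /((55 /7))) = -102477375 /901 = -113737.38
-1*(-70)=70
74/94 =37/47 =0.79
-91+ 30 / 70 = -634 / 7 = -90.57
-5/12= -0.42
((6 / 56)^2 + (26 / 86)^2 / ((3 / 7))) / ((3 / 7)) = 977395 / 1863792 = 0.52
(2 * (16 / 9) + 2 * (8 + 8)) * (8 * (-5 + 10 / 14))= -25600 / 21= -1219.05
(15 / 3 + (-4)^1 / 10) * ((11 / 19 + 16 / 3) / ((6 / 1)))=7751 / 1710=4.53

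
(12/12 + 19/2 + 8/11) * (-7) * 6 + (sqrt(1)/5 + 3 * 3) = -25429/55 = -462.35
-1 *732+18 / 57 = -13902 / 19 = -731.68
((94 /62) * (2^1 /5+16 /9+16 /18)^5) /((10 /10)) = 9680259872 /23540625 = 411.22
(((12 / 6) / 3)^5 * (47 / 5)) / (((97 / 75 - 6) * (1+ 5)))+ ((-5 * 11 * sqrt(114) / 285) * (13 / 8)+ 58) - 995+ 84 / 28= -80121346 / 85779 - 143 * sqrt(114) / 456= -937.39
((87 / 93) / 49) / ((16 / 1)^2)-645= -250817251 / 388864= -645.00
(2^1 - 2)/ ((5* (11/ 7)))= 0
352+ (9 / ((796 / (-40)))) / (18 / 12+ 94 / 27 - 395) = 1475285788 / 4191139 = 352.00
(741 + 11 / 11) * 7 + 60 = 5254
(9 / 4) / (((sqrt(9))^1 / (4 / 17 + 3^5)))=182.43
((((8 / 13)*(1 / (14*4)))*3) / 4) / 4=3 / 1456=0.00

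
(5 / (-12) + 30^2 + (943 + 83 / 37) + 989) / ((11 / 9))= 3774657 / 1628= 2318.59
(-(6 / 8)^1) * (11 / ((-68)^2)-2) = 27711 / 18496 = 1.50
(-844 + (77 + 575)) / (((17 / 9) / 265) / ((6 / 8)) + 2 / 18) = -1373760 / 863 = -1591.84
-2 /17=-0.12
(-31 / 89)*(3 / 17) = -93 / 1513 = -0.06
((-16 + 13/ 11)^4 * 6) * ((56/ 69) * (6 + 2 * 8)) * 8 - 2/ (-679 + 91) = 371908199489941/ 9000222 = 41322114.00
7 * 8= 56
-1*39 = -39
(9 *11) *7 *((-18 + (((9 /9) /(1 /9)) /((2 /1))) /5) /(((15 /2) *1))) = -39501 /25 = -1580.04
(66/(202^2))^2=1089/416241604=0.00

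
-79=-79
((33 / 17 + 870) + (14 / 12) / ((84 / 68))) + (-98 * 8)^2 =188351839 / 306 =615528.89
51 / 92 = 0.55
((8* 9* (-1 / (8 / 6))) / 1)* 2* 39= -4212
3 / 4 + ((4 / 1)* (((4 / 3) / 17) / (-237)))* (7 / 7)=36197 / 48348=0.75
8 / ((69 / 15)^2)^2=5000 / 279841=0.02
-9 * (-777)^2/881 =-5433561/881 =-6167.49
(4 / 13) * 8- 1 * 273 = -270.54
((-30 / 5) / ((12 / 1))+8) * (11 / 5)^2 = 363 / 10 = 36.30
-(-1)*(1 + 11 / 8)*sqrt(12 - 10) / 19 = sqrt(2) / 8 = 0.18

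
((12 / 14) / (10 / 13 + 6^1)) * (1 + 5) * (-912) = -53352 / 77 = -692.88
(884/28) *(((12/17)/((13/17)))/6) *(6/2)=102/7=14.57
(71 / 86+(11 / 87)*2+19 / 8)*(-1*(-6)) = 103355 / 4988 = 20.72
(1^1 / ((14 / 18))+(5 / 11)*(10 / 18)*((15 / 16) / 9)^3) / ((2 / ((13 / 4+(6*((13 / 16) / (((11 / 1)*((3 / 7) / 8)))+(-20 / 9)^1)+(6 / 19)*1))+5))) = 866435219477 / 384427524096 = 2.25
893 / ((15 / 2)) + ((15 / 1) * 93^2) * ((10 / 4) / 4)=9744413 / 120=81203.44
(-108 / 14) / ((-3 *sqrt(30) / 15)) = 9 *sqrt(30) / 7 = 7.04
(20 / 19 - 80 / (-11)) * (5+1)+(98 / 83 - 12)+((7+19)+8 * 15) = 3211500 / 17347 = 185.13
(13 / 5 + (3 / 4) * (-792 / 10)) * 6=-1704 / 5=-340.80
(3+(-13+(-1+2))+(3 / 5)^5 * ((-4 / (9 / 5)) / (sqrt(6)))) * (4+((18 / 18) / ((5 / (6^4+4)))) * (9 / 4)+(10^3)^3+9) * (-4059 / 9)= 8118004854564 * sqrt(6) / 625+4059002427282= 4090818378678.99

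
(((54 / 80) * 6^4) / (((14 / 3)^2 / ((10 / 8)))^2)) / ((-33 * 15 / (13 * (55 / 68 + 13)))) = -240270381 / 229881344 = -1.05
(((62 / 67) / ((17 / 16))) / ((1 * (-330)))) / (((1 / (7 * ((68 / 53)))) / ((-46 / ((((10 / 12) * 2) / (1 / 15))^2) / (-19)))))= -638848 / 6957740625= -0.00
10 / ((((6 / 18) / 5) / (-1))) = -150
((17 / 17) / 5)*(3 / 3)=1 / 5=0.20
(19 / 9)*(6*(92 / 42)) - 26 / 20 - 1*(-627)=653.45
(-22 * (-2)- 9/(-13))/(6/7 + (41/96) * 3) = 130144/6227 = 20.90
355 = 355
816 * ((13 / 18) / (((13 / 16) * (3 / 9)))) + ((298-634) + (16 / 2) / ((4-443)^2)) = 354606648 / 192721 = 1840.00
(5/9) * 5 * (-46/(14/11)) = -6325/63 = -100.40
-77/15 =-5.13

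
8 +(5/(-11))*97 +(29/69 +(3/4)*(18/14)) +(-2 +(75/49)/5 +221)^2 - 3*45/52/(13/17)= 29601107589773/615957342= 48057.07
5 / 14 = 0.36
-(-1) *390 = 390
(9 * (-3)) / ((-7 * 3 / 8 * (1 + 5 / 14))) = 7.58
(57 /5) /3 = 19 /5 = 3.80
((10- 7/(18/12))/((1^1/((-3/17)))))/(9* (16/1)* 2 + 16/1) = -1/323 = -0.00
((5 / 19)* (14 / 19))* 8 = 560 / 361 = 1.55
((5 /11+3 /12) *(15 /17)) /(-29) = -465 /21692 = -0.02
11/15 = 0.73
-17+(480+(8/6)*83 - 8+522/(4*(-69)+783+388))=1520381/2685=566.25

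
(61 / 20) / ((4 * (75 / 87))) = 1769 / 2000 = 0.88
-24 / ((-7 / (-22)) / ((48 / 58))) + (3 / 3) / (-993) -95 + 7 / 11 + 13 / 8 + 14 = -2504088803 / 17738952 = -141.16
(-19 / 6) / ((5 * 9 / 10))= -0.70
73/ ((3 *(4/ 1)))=73/ 12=6.08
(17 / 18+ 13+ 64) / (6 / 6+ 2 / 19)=26657 / 378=70.52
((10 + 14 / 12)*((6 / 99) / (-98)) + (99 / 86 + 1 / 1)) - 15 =-2681618 / 208593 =-12.86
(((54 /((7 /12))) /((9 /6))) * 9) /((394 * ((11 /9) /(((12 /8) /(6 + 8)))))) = 13122 /106183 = 0.12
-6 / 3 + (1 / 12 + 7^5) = 201661 / 12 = 16805.08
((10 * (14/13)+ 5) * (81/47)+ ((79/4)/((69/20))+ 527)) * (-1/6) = -23604883/252954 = -93.32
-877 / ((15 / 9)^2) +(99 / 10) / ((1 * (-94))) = -1484379 / 4700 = -315.83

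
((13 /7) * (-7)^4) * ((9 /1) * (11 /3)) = 147147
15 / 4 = 3.75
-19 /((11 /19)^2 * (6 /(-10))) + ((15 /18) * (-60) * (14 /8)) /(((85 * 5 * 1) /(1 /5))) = 5827609 /61710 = 94.44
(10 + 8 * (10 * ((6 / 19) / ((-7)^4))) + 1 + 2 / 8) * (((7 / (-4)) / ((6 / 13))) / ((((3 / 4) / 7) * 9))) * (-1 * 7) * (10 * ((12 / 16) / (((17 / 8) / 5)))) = 222600625 / 40698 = 5469.57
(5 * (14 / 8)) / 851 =35 / 3404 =0.01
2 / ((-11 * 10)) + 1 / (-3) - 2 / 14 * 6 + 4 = 3224 / 1155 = 2.79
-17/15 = -1.13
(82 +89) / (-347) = -171 / 347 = -0.49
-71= -71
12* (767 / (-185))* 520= -957216 / 37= -25870.70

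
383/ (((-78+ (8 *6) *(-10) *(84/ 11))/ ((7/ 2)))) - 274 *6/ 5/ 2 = -67844087/ 411780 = -164.76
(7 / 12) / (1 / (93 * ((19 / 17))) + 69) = 589 / 69680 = 0.01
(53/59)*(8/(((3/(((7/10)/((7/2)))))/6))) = 848/295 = 2.87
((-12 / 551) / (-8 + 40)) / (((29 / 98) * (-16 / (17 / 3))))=833 / 1022656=0.00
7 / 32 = 0.22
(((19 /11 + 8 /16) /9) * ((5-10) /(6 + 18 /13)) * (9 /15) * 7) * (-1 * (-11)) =-7.74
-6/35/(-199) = 6/6965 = 0.00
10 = 10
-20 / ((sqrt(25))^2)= -4 / 5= -0.80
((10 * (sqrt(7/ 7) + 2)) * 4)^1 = 120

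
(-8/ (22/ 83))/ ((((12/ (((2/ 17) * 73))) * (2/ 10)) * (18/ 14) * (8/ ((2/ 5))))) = -42413/ 10098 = -4.20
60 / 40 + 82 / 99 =461 / 198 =2.33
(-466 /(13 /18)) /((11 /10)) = -83880 /143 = -586.57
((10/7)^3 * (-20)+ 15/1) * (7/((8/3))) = -44565/392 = -113.69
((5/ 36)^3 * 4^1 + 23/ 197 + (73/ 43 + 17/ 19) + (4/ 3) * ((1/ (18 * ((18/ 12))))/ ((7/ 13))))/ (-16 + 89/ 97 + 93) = 3583913849911/ 99320917149216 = 0.04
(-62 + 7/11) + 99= 414/11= 37.64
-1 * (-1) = 1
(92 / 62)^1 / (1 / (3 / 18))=23 / 93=0.25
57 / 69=0.83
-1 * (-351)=351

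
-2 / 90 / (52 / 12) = -1 / 195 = -0.01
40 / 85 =8 / 17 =0.47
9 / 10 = 0.90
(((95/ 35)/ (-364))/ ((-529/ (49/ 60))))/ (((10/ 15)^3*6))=57/ 8802560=0.00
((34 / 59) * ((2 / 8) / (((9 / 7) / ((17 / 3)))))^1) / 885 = 2023 / 2819610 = 0.00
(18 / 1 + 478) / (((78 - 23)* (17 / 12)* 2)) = 2976 / 935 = 3.18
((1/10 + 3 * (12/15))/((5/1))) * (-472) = -236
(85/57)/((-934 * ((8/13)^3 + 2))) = -186745/261185628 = -0.00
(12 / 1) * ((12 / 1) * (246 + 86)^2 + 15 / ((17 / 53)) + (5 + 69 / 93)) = 8365010964 / 527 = 15872886.08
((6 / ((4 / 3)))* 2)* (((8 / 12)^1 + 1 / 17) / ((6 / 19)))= 703 / 34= 20.68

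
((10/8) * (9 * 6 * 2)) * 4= 540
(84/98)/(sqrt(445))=6 * sqrt(445)/3115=0.04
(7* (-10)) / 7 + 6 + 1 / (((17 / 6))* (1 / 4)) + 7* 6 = 670 / 17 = 39.41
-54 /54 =-1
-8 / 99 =-0.08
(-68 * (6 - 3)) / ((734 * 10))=-51 / 1835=-0.03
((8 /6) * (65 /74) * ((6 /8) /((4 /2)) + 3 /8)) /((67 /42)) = 1365 /2479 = 0.55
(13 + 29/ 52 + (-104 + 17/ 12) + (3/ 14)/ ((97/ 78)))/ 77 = -1.15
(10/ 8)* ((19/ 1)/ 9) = 95/ 36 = 2.64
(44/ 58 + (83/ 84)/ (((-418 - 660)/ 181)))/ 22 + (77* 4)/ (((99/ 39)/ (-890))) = -6238623155843/ 57772176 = -107986.64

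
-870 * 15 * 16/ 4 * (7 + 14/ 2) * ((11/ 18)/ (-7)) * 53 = 3381400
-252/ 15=-84/ 5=-16.80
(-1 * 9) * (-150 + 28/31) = 41598/31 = 1341.87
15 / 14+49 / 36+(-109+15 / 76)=-127325 / 1197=-106.37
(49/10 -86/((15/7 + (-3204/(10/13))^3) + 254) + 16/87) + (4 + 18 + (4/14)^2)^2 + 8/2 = 2262079291674654070189/4554377711349375210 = 496.68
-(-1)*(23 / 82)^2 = 529 / 6724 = 0.08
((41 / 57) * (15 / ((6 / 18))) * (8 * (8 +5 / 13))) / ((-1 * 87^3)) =-178760 / 54216747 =-0.00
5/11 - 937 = -10302/11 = -936.55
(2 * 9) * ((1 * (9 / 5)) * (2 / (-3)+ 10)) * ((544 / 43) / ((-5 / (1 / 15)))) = -274176 / 5375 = -51.01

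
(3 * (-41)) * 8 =-984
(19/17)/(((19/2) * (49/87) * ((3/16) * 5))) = 928/4165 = 0.22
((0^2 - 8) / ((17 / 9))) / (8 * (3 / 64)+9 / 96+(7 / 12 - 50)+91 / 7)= 6912 / 58667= 0.12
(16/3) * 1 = 16/3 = 5.33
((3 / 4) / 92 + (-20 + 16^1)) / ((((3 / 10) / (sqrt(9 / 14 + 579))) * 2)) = -7345 * sqrt(113610) / 15456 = -160.18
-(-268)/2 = 134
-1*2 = -2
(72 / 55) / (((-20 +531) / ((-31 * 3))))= -6696 / 28105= -0.24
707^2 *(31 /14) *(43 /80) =95185531 /160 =594909.57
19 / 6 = 3.17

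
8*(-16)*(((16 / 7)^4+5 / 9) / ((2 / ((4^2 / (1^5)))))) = -616272896 / 21609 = -28519.27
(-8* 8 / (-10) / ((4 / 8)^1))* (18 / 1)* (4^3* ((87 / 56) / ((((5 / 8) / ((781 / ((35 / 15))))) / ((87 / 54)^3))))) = 565643736064 / 11025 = 51305554.29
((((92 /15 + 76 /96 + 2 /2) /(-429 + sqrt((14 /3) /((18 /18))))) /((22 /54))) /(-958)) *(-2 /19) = -1001403 /200989760360 - 8559 *sqrt(42) /2210887363960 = -0.00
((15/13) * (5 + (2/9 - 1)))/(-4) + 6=373/78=4.78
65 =65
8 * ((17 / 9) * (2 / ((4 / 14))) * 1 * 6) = 1904 / 3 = 634.67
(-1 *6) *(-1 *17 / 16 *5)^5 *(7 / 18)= 31059371875 / 3145728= 9873.51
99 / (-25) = -99 / 25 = -3.96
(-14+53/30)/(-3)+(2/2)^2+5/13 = 6391/1170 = 5.46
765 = 765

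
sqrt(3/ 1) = sqrt(3) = 1.73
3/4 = 0.75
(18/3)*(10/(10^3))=3/50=0.06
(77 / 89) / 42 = 11 / 534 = 0.02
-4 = -4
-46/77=-0.60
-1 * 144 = -144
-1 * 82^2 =-6724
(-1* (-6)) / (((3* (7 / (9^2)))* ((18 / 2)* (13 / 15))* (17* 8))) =135 / 6188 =0.02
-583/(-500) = 583/500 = 1.17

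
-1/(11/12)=-12/11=-1.09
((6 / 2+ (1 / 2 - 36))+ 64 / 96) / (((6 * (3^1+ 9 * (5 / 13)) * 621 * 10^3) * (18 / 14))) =-2483 / 2414448000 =-0.00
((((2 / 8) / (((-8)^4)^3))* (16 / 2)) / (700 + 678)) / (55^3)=1 / 7877476827004928000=0.00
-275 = -275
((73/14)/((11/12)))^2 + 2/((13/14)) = 2659984/77077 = 34.51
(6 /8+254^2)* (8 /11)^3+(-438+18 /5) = 162271948 /6655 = 24383.46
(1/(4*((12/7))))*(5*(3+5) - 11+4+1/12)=2779/576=4.82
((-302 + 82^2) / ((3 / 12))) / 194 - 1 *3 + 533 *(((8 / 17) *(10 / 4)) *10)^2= 2071667817 / 28033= 73901.04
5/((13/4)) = 1.54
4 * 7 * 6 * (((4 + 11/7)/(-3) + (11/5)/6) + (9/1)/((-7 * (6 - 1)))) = -1468/5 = -293.60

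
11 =11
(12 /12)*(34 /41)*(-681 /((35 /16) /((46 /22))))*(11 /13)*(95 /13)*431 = -69775783008 /48503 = -1438586.95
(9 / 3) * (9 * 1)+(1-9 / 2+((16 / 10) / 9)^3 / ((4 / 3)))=1427881 / 60750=23.50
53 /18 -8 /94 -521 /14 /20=118277 /118440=1.00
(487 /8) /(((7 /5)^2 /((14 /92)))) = 12175 /2576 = 4.73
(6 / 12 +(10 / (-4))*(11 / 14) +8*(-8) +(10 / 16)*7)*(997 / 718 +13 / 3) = -42163825 / 120624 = -349.55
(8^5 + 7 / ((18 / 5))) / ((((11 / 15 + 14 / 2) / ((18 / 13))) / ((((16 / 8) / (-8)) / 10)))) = -1769577 / 12064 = -146.68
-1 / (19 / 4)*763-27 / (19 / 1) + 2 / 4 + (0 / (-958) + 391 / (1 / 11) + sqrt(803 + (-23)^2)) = 6*sqrt(37) + 157299 / 38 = 4175.94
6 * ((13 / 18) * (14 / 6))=91 / 9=10.11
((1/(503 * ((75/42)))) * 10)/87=28/218805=0.00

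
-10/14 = -5/7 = -0.71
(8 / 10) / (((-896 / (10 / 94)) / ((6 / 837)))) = -1 / 1468656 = -0.00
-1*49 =-49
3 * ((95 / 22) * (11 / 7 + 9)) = 10545 / 77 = 136.95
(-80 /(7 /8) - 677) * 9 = -48411 /7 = -6915.86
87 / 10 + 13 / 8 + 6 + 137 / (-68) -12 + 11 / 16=3.00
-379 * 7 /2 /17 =-2653 /34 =-78.03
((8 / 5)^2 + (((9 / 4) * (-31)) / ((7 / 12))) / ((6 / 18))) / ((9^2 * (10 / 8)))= -249308 / 70875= -3.52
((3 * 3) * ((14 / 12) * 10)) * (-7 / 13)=-735 / 13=-56.54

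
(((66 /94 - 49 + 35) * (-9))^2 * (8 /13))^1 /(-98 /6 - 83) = -379687500 /4278833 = -88.74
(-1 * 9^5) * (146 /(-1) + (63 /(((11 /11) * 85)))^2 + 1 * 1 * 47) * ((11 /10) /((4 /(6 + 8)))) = 1617073457769 /72250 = 22381639.55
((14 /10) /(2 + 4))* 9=21 /10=2.10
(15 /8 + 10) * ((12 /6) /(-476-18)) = -5 /104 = -0.05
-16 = -16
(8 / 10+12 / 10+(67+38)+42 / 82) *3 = 13224 / 41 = 322.54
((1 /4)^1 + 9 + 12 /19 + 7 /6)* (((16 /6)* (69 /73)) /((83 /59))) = 6836566 /345363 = 19.80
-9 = -9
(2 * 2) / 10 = 2 / 5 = 0.40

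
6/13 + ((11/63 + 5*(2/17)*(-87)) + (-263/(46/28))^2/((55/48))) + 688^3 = 131930818844200081/405089685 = 325682987.57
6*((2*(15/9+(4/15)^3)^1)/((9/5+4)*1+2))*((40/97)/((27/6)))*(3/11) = 364096/5617755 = 0.06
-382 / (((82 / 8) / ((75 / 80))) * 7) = -2865 / 574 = -4.99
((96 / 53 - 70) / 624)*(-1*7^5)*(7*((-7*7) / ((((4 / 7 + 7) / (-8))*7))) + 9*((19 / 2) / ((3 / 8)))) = 8660193311 / 16854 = 513836.08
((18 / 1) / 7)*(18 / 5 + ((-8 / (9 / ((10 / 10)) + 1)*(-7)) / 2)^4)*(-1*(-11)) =1840.43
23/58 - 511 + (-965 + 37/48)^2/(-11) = -62496647861/734976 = -85032.23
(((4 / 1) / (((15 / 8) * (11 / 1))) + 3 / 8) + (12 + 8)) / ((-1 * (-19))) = 1429 / 1320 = 1.08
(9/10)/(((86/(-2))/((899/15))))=-2697/2150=-1.25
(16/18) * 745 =5960/9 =662.22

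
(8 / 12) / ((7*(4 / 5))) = 5 / 42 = 0.12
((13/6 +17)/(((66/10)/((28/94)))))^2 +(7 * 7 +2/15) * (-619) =-3292246175884/108252045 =-30412.79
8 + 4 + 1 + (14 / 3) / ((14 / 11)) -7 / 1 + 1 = 10.67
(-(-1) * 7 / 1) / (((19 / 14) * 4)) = 1.29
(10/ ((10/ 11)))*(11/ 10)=121/ 10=12.10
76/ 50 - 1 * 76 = -74.48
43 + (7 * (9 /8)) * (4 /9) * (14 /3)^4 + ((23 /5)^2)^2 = 108878996 /50625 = 2150.70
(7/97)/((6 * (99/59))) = 413/57618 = 0.01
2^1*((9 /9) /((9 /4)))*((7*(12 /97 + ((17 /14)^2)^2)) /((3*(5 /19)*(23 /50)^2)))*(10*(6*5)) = 4067201275000 /158403231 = 25676.25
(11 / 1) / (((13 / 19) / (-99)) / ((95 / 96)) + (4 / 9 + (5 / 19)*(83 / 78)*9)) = 51106770 / 13741697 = 3.72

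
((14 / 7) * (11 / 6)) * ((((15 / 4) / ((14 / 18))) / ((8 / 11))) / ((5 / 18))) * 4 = 9801 / 28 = 350.04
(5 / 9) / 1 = 5 / 9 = 0.56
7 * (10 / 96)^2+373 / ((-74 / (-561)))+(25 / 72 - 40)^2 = 3375945079 / 767232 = 4400.16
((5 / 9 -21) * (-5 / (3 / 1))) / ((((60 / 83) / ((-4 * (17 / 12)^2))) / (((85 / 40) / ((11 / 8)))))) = -9378917 / 16038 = -584.79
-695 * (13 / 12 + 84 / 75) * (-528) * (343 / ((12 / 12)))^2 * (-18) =-8561102197032 / 5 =-1712220439406.40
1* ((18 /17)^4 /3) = 0.42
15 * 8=120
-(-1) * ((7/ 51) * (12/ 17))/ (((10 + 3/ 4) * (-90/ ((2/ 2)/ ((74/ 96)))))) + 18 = 124144834/ 6896985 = 18.00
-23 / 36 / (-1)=23 / 36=0.64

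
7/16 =0.44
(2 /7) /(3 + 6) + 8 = 506 /63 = 8.03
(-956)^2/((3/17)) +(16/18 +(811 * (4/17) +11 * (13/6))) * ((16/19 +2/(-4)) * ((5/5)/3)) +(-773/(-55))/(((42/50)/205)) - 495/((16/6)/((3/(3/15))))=27825735076283/5372136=5179640.85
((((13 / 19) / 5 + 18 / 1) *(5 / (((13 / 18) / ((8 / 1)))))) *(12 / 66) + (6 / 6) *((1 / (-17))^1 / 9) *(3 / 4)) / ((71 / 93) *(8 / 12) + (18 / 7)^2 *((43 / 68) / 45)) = 2306456716515 / 7601111804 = 303.44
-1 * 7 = -7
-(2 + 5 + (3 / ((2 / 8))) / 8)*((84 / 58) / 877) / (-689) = 357 / 17523337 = 0.00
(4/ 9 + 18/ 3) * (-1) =-58/ 9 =-6.44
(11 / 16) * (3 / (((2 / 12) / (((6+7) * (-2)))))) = -1287 / 4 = -321.75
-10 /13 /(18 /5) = -25 /117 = -0.21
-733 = -733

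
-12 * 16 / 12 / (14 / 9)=-72 / 7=-10.29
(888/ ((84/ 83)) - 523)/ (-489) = -827/ 1141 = -0.72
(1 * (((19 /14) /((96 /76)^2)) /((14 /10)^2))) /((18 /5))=857375 /7112448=0.12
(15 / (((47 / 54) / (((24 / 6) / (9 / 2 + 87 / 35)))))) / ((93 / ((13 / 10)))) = 32760 / 237491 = 0.14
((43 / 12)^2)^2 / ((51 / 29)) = 99145229 / 1057536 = 93.75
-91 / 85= -1.07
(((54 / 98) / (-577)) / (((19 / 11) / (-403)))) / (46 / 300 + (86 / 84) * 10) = 5984550 / 279107017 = 0.02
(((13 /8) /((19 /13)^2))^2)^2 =23298085122481 /69564674215936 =0.33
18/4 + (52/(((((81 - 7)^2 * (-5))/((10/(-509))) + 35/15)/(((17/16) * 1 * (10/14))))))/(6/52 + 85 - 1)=4.50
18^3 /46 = 2916 /23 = 126.78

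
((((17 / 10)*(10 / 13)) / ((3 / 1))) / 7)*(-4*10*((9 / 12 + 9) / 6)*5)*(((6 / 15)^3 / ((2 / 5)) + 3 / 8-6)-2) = 25381 / 168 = 151.08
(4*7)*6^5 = 217728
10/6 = 5/3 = 1.67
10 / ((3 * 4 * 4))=5 / 24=0.21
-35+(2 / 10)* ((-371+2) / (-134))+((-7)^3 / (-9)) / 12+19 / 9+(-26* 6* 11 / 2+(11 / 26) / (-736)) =-153554678231 / 173085120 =-887.16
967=967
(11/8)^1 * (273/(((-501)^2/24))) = 1001/27889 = 0.04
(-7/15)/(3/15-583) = 7/8742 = 0.00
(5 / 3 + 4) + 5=32 / 3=10.67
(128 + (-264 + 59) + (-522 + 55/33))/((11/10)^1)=-17920/33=-543.03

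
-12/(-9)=1.33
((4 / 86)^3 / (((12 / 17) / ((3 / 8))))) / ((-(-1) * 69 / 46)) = 17 / 477042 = 0.00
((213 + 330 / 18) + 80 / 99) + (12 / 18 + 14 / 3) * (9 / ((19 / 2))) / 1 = 446162 / 1881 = 237.19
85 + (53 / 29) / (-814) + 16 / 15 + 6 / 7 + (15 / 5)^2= 237754067 / 2478630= 95.92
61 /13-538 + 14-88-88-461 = -15032 /13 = -1156.31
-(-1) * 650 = 650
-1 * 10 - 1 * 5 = -15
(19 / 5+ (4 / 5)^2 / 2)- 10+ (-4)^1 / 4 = -172 / 25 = -6.88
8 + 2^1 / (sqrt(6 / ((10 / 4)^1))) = 9.29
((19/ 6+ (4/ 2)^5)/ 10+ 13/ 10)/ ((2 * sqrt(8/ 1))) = 289 * sqrt(2)/ 480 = 0.85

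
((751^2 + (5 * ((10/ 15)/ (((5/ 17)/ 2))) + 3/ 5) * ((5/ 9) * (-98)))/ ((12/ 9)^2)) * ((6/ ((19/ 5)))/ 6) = 3998375/ 48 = 83299.48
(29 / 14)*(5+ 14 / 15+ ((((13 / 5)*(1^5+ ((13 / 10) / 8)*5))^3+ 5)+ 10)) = 260.14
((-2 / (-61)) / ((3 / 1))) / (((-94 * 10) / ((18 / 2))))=-3 / 28670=-0.00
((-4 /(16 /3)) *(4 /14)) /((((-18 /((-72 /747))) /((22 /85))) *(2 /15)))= -22 /9877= -0.00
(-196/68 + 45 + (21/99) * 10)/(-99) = -24818/55539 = -0.45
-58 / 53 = -1.09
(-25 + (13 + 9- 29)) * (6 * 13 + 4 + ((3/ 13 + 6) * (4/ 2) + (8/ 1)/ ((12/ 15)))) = -43456/ 13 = -3342.77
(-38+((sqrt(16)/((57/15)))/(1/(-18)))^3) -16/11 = -516192806/75449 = -6841.61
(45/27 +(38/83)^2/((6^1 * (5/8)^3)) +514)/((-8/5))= -1332530039/4133400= -322.38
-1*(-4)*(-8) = -32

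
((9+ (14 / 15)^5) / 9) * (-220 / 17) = -13.96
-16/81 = -0.20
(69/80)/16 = 69/1280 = 0.05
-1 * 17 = -17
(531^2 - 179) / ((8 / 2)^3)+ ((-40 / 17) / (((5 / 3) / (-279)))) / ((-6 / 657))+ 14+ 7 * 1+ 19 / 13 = -273720433 / 7072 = -38704.81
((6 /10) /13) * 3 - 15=-966 /65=-14.86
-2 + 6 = 4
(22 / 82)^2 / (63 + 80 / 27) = 0.00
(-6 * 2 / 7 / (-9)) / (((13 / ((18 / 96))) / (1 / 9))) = 1 / 3276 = 0.00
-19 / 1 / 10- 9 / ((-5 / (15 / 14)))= 0.03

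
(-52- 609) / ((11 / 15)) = -901.36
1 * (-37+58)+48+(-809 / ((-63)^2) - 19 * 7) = -254825 / 3969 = -64.20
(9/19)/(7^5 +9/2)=18/638837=0.00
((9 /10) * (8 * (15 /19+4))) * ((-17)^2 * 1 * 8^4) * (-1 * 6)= -23267672064 /95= -244922863.83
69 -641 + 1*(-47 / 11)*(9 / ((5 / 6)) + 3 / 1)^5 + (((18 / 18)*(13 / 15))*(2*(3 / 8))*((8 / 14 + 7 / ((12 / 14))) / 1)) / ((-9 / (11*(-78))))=-18524651758181 / 8662500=-2138487.94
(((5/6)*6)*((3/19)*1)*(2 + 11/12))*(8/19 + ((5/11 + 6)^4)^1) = 84514336725/21141604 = 3997.54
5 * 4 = 20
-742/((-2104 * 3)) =371/3156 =0.12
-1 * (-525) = 525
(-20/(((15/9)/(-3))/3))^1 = 108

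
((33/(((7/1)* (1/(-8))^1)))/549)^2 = 7744/1640961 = 0.00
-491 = -491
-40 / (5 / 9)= -72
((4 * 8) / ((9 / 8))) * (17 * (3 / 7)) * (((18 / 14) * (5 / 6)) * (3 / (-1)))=-32640 / 49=-666.12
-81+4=-77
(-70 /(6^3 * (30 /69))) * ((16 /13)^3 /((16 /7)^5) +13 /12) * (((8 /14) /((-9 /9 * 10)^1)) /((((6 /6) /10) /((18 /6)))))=43201475 /30371328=1.42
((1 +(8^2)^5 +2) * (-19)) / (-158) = 20401094713 / 158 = 129120852.61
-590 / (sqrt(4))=-295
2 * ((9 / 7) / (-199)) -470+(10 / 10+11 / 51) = -33304762 / 71043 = -468.80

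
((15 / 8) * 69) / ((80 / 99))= 20493 / 128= 160.10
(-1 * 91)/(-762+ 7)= 91/755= 0.12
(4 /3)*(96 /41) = 128 /41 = 3.12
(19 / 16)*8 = 19 / 2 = 9.50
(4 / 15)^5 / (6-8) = -512 / 759375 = -0.00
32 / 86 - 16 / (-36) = 316 / 387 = 0.82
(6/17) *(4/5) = 24/85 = 0.28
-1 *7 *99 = -693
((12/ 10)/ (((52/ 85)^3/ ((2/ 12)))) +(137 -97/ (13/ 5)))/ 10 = 14140361/ 1406080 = 10.06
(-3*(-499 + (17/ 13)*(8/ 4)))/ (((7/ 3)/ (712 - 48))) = 38563128/ 91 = 423770.64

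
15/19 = 0.79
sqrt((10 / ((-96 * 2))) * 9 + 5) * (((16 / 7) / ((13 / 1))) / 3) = 2 * sqrt(290) / 273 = 0.12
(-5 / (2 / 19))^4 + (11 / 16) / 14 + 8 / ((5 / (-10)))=1140305177 / 224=5090648.11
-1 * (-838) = 838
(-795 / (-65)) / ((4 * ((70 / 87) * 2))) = 13833 / 7280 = 1.90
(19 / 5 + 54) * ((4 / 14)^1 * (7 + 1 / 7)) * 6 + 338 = 51242 / 49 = 1045.76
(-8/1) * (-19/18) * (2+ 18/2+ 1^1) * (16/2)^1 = 2432/3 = 810.67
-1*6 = -6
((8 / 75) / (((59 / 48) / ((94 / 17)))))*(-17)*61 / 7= -733952 / 10325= -71.08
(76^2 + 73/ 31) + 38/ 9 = 1613339/ 279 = 5782.58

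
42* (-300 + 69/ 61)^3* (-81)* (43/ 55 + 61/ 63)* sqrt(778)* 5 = 1984195341441955296* sqrt(778)/ 2496791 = 22166240142995.95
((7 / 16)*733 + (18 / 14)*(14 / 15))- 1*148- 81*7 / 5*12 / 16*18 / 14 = 5163 / 80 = 64.54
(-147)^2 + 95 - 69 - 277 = 21358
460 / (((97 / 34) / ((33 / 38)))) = 258060 / 1843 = 140.02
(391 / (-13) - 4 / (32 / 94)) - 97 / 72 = -43.17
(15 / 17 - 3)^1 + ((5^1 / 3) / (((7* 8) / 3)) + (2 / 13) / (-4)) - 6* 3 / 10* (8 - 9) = -16511 / 61880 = -0.27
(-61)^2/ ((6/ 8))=14884/ 3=4961.33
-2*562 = -1124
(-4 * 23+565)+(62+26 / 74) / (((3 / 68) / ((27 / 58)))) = 1213471 / 1073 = 1130.91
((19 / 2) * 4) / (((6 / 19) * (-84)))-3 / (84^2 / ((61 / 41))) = -1.43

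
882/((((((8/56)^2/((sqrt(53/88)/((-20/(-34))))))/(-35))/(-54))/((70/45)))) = 54000891*sqrt(1166)/11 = 167632227.39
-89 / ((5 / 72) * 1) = -6408 / 5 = -1281.60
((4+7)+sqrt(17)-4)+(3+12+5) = sqrt(17)+27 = 31.12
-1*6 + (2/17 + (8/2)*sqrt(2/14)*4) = -100/17 + 16*sqrt(7)/7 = 0.17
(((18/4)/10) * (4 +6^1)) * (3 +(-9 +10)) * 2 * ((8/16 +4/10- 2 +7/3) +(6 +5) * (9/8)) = 4899/10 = 489.90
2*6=12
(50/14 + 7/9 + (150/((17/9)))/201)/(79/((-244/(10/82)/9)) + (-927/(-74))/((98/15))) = 441040965848/145211514345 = 3.04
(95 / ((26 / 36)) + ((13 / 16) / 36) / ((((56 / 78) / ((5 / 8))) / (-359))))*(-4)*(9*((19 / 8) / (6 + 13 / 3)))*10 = -59508055575 / 5777408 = -10300.13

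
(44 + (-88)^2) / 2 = 3894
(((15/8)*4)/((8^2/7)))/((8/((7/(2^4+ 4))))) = 147/4096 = 0.04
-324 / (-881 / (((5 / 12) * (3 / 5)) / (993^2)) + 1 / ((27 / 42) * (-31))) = 0.00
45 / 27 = 5 / 3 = 1.67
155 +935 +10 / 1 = 1100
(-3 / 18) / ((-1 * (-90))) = -0.00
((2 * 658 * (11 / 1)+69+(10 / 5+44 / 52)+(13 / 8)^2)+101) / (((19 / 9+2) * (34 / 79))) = 509830371 / 61568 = 8280.77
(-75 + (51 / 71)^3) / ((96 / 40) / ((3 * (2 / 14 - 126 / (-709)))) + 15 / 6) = -141655607780 / 9482136123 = -14.94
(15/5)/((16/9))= 27/16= 1.69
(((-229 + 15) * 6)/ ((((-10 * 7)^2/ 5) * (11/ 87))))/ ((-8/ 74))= 95.85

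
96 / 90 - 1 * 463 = -6929 / 15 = -461.93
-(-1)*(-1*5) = -5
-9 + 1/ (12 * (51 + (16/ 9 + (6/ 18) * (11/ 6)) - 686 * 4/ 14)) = -46209/ 5134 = -9.00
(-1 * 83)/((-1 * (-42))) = -83/42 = -1.98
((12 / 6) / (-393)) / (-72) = 1 / 14148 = 0.00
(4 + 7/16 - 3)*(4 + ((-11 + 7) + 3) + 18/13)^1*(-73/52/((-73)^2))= -1311/789568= -0.00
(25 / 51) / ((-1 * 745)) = -5 / 7599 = -0.00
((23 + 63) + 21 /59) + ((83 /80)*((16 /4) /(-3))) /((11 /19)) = 83.97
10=10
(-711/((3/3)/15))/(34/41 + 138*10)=-437265/56614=-7.72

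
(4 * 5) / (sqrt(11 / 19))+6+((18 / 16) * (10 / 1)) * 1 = 69 / 4+20 * sqrt(209) / 11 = 43.54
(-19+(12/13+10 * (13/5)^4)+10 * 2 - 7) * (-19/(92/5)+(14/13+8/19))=77656032/369265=210.30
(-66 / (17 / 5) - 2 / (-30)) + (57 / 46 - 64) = -963103 / 11730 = -82.11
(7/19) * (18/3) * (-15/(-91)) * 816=73440/247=297.33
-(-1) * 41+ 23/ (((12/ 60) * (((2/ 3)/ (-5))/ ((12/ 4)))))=-5093/ 2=-2546.50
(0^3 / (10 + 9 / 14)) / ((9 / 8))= 0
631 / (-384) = -631 / 384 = -1.64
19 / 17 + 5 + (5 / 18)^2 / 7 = 236297 / 38556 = 6.13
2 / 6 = 1 / 3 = 0.33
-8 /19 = -0.42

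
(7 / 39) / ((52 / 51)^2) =6069 / 35152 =0.17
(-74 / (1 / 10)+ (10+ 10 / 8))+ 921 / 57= -54157 / 76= -712.59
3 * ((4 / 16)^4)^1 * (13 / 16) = 39 / 4096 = 0.01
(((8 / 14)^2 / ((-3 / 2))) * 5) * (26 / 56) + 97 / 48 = 8317 / 5488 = 1.52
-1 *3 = -3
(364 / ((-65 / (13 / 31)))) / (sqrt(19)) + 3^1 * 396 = 1188 - 364 * sqrt(19) / 2945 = 1187.46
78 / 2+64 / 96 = 119 / 3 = 39.67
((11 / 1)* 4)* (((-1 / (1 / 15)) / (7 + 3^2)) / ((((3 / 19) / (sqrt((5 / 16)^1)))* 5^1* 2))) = -209* sqrt(5) / 32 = -14.60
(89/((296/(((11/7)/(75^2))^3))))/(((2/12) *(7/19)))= 2250721/21081436523437500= 0.00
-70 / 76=-35 / 38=-0.92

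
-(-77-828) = 905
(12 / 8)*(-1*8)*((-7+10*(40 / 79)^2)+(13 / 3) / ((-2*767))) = 19614878 / 368219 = 53.27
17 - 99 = -82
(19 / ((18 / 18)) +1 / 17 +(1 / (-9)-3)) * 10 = 24400 / 153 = 159.48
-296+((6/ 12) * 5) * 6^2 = -206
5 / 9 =0.56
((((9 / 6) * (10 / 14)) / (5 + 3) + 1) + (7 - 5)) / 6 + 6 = 1461 / 224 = 6.52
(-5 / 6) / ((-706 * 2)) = 5 / 8472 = 0.00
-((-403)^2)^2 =-26376683281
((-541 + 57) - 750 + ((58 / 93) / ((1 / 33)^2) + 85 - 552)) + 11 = -31336 / 31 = -1010.84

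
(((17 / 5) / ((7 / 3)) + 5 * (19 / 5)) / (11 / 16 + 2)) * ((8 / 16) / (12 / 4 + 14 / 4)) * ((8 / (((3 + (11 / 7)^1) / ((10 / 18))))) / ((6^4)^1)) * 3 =179 / 135837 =0.00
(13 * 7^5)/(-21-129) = -218491/150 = -1456.61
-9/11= -0.82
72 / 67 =1.07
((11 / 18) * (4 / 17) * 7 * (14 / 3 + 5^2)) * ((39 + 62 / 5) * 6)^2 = 3621070376 / 1275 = 2840055.20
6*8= 48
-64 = -64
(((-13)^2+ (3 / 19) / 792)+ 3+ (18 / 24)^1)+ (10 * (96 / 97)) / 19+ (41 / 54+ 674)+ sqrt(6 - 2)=3722255695 / 4378968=850.03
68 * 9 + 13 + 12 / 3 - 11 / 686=431483 / 686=628.98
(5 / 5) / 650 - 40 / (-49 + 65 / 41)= 133493 / 157950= 0.85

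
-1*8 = -8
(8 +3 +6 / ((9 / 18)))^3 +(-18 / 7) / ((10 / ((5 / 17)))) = 1447864 / 119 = 12166.92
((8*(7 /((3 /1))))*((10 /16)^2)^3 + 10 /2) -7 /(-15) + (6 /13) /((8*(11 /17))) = 468707573 /70287360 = 6.67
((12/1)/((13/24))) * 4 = 1152/13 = 88.62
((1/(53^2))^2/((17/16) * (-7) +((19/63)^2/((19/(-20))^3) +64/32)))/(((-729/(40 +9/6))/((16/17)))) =9890944/8074959033383901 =0.00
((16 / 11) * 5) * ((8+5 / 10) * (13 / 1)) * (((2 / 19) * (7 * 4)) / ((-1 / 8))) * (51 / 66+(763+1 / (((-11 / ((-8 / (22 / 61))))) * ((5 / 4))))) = -19303787776 / 1331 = -14503221.47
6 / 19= 0.32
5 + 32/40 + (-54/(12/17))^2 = 117161/20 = 5858.05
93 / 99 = 0.94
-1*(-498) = 498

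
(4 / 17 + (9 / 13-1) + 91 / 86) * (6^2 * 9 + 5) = 6163815 / 19006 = 324.31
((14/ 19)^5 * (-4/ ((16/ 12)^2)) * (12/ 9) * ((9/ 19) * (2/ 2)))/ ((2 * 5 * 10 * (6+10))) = -453789/ 2352294050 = -0.00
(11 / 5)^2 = 121 / 25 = 4.84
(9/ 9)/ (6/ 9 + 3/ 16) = 48/ 41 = 1.17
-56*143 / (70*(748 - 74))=-286 / 1685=-0.17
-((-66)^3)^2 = -82653950016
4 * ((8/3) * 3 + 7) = 60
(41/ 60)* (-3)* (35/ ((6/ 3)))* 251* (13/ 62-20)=88389399/ 496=178204.43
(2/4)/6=1/12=0.08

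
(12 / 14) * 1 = 6 / 7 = 0.86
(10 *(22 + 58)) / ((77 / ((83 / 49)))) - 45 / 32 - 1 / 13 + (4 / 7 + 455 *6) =4311111995 / 1569568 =2746.69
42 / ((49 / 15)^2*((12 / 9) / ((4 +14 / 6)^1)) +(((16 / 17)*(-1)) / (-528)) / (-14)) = 470061900 / 25141847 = 18.70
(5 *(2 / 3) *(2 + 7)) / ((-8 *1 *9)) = -5 / 12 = -0.42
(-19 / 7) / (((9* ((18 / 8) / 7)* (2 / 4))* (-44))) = 38 / 891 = 0.04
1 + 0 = 1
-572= -572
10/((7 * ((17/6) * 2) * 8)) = 15/476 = 0.03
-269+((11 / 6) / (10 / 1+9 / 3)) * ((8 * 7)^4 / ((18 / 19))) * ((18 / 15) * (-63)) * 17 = -122296892493 / 65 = -1881490653.74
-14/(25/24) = -336/25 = -13.44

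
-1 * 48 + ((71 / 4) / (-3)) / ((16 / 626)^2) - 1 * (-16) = -6980375 / 768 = -9089.03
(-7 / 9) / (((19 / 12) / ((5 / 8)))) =-35 / 114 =-0.31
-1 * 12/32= -3/8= -0.38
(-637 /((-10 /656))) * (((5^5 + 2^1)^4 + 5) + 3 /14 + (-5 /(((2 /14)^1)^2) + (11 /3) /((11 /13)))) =59930245359340120492 /15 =3995349690622674699.47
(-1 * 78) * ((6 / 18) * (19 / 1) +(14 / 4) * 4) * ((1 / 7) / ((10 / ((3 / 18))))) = -793 / 210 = -3.78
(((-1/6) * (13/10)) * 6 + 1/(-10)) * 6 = -42/5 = -8.40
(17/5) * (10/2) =17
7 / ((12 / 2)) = 1.17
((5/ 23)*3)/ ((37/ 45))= 675/ 851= 0.79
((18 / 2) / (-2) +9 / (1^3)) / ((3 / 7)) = 21 / 2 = 10.50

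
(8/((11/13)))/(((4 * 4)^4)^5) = 13/1662273001970115115220992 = 0.00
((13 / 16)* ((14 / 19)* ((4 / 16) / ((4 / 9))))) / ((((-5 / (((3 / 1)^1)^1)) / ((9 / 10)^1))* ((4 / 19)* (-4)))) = 22113 / 102400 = 0.22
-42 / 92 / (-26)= 21 / 1196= 0.02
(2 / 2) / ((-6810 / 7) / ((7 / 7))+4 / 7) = -7 / 6806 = -0.00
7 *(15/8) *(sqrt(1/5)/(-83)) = -0.07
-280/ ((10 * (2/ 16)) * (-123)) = 224/ 123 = 1.82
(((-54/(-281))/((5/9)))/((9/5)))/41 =54/11521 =0.00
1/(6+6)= 0.08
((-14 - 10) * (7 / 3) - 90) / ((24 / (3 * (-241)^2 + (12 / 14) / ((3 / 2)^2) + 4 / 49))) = -1869806597 / 1764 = -1059981.06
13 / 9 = 1.44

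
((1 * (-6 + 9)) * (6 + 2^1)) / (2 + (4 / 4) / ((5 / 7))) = 120 / 17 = 7.06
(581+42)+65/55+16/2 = 632.18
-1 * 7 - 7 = -14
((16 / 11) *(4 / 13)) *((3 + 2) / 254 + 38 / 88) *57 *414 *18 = 17146873152 / 199771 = 85832.64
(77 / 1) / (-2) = -77 / 2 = -38.50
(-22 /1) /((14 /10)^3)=-2750 /343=-8.02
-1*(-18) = 18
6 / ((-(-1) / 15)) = 90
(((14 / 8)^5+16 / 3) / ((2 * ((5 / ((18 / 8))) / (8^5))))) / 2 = 80166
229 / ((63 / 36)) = 916 / 7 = 130.86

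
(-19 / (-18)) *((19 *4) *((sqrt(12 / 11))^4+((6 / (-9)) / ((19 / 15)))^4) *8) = 319619584 / 393129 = 813.01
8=8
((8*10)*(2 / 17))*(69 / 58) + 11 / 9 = 55103 / 4437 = 12.42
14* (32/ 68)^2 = 896/ 289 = 3.10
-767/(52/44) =-649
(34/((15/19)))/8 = 323/60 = 5.38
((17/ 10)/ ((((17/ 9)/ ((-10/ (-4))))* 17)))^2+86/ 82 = 202153/ 189584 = 1.07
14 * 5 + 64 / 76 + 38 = 2068 / 19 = 108.84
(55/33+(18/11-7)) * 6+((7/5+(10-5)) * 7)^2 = 545836/275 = 1984.86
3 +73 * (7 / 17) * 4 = 2095 / 17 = 123.24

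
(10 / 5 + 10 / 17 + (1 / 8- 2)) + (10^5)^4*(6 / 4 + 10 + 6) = 238000000000000000000097 / 136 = 1750000000000000000000.71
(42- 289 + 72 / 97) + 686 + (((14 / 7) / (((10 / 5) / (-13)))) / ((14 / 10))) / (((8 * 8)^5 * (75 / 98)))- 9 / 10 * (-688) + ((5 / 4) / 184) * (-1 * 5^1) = 3804950856635543 / 3593277014016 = 1058.91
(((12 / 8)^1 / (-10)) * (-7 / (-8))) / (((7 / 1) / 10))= -3 / 16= -0.19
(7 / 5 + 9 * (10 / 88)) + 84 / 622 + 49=3527583 / 68420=51.56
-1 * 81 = -81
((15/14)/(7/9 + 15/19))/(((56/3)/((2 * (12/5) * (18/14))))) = 0.23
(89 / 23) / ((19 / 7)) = 623 / 437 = 1.43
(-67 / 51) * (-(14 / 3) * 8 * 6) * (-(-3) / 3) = 15008 / 51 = 294.27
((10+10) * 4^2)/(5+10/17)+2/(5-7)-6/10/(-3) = 5364/95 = 56.46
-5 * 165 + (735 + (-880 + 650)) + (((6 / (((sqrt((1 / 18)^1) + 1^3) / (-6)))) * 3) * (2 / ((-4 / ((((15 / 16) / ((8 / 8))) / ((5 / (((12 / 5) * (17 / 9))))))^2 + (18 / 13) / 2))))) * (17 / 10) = -2372249 / 13000 - 595917 * sqrt(2) / 26000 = -214.89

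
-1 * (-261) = 261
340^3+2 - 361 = 39303641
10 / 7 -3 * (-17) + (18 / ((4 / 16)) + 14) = 969 / 7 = 138.43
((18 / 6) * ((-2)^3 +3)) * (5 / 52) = -75 / 52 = -1.44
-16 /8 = -2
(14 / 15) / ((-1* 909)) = -14 / 13635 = -0.00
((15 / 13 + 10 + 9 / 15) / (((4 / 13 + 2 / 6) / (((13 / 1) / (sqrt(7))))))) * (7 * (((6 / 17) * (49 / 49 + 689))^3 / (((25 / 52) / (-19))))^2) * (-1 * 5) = -9372466040085220077603127296 * sqrt(7) / 24137569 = -1027328572875910688770.17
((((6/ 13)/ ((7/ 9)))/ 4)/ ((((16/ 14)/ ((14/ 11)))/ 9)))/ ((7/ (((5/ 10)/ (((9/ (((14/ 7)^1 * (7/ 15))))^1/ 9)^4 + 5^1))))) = 583443/ 34706815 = 0.02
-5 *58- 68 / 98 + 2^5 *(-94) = -161636 / 49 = -3298.69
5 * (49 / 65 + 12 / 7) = 1123 / 91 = 12.34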